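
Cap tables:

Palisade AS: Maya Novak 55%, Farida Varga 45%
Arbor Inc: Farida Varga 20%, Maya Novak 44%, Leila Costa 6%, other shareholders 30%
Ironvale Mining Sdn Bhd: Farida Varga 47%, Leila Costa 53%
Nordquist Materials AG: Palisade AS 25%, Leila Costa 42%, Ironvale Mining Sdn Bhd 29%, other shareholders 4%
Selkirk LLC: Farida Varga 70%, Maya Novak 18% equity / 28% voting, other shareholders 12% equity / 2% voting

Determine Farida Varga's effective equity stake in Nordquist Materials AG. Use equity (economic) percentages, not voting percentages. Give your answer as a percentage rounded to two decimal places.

24.88%

Farida reaches Nordquist along 2 paths.
Via Palisade: 45% × 25% = 11.25%.
Via Ironvale: 47% × 29% = 13.63%.
Total: 11.25% + 13.63% = 24.88%.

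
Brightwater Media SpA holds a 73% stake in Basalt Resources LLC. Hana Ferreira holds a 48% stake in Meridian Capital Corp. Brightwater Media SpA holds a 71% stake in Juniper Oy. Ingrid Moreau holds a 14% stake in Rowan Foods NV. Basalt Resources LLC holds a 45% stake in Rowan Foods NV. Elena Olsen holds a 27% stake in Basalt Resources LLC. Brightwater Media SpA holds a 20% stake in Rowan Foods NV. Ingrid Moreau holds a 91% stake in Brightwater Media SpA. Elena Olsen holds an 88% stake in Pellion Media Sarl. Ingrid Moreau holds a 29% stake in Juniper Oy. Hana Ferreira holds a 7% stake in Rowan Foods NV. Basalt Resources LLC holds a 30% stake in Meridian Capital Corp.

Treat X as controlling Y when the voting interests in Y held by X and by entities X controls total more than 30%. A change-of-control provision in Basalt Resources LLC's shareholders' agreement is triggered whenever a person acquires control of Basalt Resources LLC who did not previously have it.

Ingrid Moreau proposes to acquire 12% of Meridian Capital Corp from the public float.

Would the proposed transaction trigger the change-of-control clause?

No

The purchase changes only Ingrid's holdings, so Ingrid is the only person who could newly come to control Basalt.
Ingrid holds 91% of Brightwater, so Ingrid controls Brightwater.
Brightwater holds 73% of Basalt, so Ingrid controls Basalt.
So Ingrid already controls Basalt before the transaction.
After the purchase, Ingrid holds 12% of Meridian directly.
Ingrid controlled Basalt already, so this is not a new person acquiring control; every other person's position is unchanged or reduced.
No new person acquires control, so the clause is not triggered.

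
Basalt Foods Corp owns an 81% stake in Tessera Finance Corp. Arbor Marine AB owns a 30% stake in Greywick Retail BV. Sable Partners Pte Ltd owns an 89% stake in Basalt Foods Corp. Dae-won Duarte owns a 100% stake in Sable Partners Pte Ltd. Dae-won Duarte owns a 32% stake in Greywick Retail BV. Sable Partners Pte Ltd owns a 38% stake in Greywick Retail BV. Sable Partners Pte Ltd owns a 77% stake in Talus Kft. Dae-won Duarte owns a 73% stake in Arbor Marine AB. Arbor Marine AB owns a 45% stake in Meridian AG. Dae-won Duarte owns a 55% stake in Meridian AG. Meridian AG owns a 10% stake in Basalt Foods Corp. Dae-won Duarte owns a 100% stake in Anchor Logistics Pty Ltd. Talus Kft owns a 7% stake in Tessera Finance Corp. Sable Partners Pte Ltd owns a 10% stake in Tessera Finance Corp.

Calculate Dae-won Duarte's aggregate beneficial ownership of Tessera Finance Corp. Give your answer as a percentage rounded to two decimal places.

94.60%

Dae-won reaches Tessera along 5 paths.
Via Sable → Talus: 100% × 77% × 7% = 5.39%.
Via Sable → Basalt: 100% × 89% × 81% = 72.09%.
Via Meridian → Basalt: 55% × 10% × 81% = 4.455%.
Via Arbor → Meridian → Basalt: 73% × 45% × 10% × 81% = 2.66085%.
Via Sable: 100% × 10% = 10%.
Total: 5.39% + 72.09% + 4.455% + 2.66085% + 10% = 94.59585%.
Rounded: 94.60%.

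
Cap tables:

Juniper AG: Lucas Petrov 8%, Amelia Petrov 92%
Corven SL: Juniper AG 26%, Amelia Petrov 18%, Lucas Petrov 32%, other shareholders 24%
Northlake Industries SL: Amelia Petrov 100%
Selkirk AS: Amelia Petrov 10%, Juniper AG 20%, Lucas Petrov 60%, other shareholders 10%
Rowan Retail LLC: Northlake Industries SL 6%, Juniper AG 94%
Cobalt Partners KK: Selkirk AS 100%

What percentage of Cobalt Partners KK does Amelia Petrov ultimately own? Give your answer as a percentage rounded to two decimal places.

Amelia reaches Cobalt along 2 paths.
Via Selkirk: 10% × 100% = 10%.
Via Juniper → Selkirk: 92% × 20% × 100% = 18.4%.
Total: 10% + 18.4% = 28.4%.
Rounded: 28.40%.

28.40%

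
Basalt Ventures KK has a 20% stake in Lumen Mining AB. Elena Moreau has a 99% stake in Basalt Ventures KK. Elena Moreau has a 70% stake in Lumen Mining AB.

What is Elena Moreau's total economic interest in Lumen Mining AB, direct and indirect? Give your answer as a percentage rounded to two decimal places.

89.80%

Elena reaches Lumen along 2 paths.
Direct stake: 70% = 70%.
Via Basalt: 99% × 20% = 19.8%.
Total: 70% + 19.8% = 89.8%.
Rounded: 89.80%.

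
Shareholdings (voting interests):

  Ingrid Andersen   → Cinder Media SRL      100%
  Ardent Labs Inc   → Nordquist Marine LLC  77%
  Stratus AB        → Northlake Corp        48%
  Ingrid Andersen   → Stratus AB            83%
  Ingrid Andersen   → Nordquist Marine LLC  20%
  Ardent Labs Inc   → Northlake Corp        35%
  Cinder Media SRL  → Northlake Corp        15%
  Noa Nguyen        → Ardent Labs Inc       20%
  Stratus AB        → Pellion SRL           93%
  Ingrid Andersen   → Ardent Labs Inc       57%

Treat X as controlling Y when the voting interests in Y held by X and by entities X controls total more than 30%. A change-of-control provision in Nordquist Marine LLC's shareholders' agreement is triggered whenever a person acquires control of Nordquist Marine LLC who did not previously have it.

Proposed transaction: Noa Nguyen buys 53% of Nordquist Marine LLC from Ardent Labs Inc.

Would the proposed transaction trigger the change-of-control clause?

The purchase adds only to Noa's holdings (Ardent's stake shrinks), so Noa is the only person who could newly come to control Nordquist.
Noa's largest direct stake is 20% in Ardent, which does not meet the threshold, so Noa controls no company.
Neither Noa nor any entity Noa controls holds any voting interest in Nordquist.
So before the transaction, Noa does not control Nordquist.
After the purchase, Noa holds 53% of Nordquist directly, and Ardent's stake falls to 24%.
Noa holds 53% of Nordquist, so Noa controls Nordquist.
Noa did not control Nordquist before and does after, so the clause is triggered.

Yes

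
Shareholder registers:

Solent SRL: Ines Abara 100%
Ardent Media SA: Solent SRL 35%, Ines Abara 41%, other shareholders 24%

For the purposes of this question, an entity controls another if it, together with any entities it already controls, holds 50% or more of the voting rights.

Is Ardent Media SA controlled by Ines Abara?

Ines holds 100% of Solent, so Ines controls Solent.
Solent and Ines together hold 35% + 41% = 76% of Ardent, so Ines controls Ardent.

Yes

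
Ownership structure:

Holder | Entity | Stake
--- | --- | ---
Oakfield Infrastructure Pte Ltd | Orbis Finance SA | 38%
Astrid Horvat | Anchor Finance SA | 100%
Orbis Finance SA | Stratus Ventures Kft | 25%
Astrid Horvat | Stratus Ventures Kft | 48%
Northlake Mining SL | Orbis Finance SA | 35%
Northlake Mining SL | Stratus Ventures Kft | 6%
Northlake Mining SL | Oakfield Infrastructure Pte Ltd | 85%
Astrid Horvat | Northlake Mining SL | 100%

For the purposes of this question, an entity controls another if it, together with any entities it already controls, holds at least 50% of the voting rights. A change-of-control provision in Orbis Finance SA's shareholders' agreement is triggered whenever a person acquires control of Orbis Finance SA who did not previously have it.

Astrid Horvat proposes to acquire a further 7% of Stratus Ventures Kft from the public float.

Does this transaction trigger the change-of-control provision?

The purchase changes only Astrid's holdings, so Astrid is the only person who could newly come to control Orbis.
Astrid holds 100% of Northlake, so Astrid controls Northlake.
Northlake holds 85% of Oakfield, so Astrid controls Oakfield.
Oakfield and Northlake together hold 38% + 35% = 73% of Orbis, so Astrid controls Orbis.
So Astrid already controls Orbis before the transaction.
After the purchase, Astrid's direct stake in Stratus rises to 48% + 7% = 55%.
Astrid controlled Orbis already, so this is not a new person acquiring control; every other person's position is unchanged or reduced.
No new person acquires control, so the clause is not triggered.

No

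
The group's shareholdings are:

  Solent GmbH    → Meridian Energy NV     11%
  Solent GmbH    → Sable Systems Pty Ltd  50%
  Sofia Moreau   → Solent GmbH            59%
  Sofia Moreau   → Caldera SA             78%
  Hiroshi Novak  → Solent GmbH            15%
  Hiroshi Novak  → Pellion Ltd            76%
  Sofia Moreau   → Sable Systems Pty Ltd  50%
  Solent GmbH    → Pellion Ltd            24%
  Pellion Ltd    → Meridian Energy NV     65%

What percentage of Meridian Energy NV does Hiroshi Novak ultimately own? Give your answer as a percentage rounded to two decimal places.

Hiroshi reaches Meridian along 3 paths.
Via Pellion: 76% × 65% = 49.4%.
Via Solent → Pellion: 15% × 24% × 65% = 2.34%.
Via Solent: 15% × 11% = 1.65%.
Total: 49.4% + 2.34% + 1.65% = 53.39%.

53.39%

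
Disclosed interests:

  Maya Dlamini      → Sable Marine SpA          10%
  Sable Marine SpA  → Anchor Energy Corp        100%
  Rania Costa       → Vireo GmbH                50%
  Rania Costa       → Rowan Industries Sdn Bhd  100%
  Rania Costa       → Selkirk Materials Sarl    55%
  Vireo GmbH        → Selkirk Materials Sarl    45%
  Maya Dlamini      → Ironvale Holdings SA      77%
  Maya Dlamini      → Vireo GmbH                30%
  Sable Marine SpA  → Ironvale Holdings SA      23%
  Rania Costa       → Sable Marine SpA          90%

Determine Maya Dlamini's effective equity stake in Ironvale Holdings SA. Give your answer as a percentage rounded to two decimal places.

79.30%

Maya reaches Ironvale along 2 paths.
Via Sable: 10% × 23% = 2.3%.
Direct stake: 77% = 77%.
Total: 2.3% + 77% = 79.3%.
Rounded: 79.30%.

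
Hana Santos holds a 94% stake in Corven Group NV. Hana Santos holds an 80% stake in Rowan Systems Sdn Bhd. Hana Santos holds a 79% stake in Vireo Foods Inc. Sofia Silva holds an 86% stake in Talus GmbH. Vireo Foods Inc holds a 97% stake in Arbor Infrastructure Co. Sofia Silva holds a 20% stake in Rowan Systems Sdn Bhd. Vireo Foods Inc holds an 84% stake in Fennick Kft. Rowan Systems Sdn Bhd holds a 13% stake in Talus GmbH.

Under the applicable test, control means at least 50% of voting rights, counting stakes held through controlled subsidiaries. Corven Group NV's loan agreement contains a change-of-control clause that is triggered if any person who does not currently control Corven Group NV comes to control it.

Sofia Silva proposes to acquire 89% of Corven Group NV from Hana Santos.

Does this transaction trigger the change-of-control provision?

The purchase adds only to Sofia's holdings (Hana's stake shrinks), so Sofia is the only person who could newly come to control Corven.
Sofia holds 86% of Talus, so Sofia controls Talus.
Neither Sofia nor any entity Sofia controls holds any voting interest in Corven.
So before the transaction, Sofia does not control Corven.
After the purchase, Sofia holds 89% of Corven directly, and Hana's stake falls to 5%.
Sofia holds 89% of Corven, so Sofia controls Corven.
Sofia did not control Corven before and does after, so the clause is triggered.

Yes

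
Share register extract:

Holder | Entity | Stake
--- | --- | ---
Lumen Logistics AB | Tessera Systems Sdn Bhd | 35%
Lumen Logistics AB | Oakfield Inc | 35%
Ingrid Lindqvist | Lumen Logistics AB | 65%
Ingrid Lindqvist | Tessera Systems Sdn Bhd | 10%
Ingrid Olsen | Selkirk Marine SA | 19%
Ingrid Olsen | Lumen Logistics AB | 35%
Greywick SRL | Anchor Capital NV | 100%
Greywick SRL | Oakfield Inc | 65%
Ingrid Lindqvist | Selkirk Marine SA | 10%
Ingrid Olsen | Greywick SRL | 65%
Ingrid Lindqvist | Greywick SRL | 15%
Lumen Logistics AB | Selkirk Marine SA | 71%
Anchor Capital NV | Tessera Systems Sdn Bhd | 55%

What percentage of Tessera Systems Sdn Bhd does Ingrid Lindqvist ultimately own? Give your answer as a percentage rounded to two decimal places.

41.00%

Ingrid Lindqvist reaches Tessera along 3 paths.
Via Greywick → Anchor: 15% × 100% × 55% = 8.25%.
Direct stake: 10% = 10%.
Via Lumen: 65% × 35% = 22.75%.
Total: 8.25% + 10% + 22.75% = 41%.
Rounded: 41.00%.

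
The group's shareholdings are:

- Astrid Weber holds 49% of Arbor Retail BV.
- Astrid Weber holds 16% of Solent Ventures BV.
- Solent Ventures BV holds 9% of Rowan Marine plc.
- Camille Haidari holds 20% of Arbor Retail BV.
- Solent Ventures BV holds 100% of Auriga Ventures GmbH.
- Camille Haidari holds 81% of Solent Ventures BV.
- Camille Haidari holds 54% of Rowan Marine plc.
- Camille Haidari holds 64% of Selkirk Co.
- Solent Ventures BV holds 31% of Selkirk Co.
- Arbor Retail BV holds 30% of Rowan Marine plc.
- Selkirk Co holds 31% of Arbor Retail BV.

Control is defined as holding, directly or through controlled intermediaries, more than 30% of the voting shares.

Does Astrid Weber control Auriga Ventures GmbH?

No

Astrid holds 49% of Arbor, so Astrid controls Arbor.
Neither Astrid nor any entity Astrid controls holds any voting interest in Auriga.
So Astrid does not control Auriga.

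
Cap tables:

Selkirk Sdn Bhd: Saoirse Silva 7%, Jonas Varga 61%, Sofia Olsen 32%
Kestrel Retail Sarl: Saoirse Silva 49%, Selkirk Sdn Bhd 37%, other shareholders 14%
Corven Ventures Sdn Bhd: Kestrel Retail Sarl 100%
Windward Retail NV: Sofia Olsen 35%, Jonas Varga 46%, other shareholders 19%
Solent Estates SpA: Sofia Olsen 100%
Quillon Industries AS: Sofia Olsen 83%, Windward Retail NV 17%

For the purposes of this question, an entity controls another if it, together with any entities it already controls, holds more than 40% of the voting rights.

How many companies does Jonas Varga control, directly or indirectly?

Jonas holds 61% of Selkirk, so Jonas controls Selkirk.
Jonas holds 46% of Windward, so Jonas controls Windward.
No other company's threshold is met.
Jonas controls 2 companies.

2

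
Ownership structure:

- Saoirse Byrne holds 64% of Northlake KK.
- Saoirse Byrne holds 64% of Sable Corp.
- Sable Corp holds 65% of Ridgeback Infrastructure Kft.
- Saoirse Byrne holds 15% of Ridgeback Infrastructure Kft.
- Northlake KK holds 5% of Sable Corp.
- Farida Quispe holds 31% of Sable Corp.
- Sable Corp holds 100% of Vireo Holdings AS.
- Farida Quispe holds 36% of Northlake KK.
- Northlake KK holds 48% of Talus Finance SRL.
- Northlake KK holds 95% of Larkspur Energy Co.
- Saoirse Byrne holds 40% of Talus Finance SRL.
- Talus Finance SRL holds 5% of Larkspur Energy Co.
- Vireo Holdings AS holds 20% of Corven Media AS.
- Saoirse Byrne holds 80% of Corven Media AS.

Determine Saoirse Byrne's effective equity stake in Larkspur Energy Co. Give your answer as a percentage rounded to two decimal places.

64.34%

Saoirse reaches Larkspur along 3 paths.
Via Northlake: 64% × 95% = 60.8%.
Via Talus: 40% × 5% = 2%.
Via Northlake → Talus: 64% × 48% × 5% = 1.536%.
Total: 60.8% + 2% + 1.536% = 64.336%.
Rounded: 64.34%.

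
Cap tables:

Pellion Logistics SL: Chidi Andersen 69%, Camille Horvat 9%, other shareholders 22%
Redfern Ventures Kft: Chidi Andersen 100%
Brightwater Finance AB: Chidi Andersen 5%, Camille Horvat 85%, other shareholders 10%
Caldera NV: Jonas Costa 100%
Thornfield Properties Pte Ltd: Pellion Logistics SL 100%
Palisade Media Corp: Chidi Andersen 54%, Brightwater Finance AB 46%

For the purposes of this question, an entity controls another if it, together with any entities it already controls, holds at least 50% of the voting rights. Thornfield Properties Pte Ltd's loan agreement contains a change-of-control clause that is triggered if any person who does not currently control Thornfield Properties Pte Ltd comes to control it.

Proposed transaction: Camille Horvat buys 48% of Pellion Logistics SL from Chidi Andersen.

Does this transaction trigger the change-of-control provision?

Yes

The purchase adds only to Camille's holdings (Chidi's stake shrinks), so Camille is the only person who could newly come to control Thornfield.
Camille holds 85% of Brightwater, so Camille controls Brightwater.
Neither Camille nor any entity Camille controls holds any voting interest in Thornfield.
So before the transaction, Camille does not control Thornfield.
After the purchase, Camille's direct stake in Pellion rises to 9% + 48% = 57%, and Chidi's stake falls to 21%.
Camille holds 57% of Pellion, so Camille controls Pellion.
Pellion holds 100% of Thornfield, so Camille controls Thornfield.
Camille did not control Thornfield before and does after, so the clause is triggered.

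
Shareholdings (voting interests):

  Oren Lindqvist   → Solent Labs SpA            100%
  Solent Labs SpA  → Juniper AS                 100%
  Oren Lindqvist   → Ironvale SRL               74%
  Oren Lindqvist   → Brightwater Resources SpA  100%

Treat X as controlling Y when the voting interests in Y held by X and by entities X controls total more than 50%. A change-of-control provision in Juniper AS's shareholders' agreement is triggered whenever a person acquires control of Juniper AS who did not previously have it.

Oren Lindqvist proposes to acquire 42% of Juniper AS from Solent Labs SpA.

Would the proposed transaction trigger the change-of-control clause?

No

The purchase adds only to Oren's holdings (Solent's stake shrinks), so Oren is the only person who could newly come to control Juniper.
Oren holds 100% of Solent, so Oren controls Solent.
Solent holds 100% of Juniper, so Oren controls Juniper.
So Oren already controls Juniper before the transaction.
After the purchase, Oren holds 42% of Juniper directly, and Solent's stake falls to 58%.
Oren controlled Juniper already, so this is not a new person acquiring control; every other person's position is unchanged or reduced.
No new person acquires control, so the clause is not triggered.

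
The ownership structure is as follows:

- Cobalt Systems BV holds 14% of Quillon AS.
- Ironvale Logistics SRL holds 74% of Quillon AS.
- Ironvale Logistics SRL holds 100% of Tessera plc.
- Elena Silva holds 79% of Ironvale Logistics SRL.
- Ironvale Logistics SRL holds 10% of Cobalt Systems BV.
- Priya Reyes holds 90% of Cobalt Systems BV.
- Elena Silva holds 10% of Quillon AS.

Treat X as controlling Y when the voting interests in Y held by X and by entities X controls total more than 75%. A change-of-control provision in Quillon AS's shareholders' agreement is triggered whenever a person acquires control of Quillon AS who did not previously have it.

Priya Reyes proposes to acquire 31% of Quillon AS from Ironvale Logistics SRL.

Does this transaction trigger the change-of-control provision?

No

The purchase adds only to Priya's holdings (Ironvale's stake shrinks), so Priya is the only person who could newly come to control Quillon.
Priya holds 90% of Cobalt, so Priya controls Cobalt.
In Quillon, Priya's side holds only 14%, not > 75%.
So before the transaction, Priya does not control Quillon.
After the purchase, Priya holds 31% of Quillon directly, and Ironvale's stake falls to 43%.
After the transaction, Priya's side holds 14% + 31% = 45% of Quillon, not > 75%, so Priya still does not control Quillon.
No new person acquires control, so the clause is not triggered.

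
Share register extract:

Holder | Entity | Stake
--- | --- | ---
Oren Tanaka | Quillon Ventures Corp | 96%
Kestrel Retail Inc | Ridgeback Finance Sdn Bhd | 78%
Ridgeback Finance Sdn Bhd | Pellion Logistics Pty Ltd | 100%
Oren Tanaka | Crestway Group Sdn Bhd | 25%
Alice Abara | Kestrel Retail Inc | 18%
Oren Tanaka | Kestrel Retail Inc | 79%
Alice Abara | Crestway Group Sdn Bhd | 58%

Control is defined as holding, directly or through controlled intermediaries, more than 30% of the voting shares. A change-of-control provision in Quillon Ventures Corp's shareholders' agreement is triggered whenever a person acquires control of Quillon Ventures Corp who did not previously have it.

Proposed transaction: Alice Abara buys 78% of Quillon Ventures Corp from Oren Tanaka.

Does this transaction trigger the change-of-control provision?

Yes

The purchase adds only to Alice's holdings (Oren's stake shrinks), so Alice is the only person who could newly come to control Quillon.
Alice holds 58% of Crestway, so Alice controls Crestway.
Neither Alice nor any entity Alice controls holds any voting interest in Quillon.
So before the transaction, Alice does not control Quillon.
After the purchase, Alice holds 78% of Quillon directly, and Oren's stake falls to 18%.
Alice holds 78% of Quillon, so Alice controls Quillon.
Alice did not control Quillon before and does after, so the clause is triggered.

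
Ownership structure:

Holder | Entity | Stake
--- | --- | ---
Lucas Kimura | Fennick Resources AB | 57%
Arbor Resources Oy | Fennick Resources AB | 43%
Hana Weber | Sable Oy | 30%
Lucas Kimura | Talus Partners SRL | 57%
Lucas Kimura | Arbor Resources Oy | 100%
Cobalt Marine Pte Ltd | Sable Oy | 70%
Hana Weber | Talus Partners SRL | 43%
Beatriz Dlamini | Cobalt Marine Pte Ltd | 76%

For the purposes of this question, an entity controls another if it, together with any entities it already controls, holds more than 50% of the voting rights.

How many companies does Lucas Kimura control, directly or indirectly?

3

Lucas holds 100% of Arbor, so Lucas controls Arbor.
Arbor and Lucas together hold 43% + 57% = 100% of Fennick, so Lucas controls Fennick.
Lucas holds 57% of Talus, so Lucas controls Talus.
No other company's threshold is met.
Lucas controls 3 companies.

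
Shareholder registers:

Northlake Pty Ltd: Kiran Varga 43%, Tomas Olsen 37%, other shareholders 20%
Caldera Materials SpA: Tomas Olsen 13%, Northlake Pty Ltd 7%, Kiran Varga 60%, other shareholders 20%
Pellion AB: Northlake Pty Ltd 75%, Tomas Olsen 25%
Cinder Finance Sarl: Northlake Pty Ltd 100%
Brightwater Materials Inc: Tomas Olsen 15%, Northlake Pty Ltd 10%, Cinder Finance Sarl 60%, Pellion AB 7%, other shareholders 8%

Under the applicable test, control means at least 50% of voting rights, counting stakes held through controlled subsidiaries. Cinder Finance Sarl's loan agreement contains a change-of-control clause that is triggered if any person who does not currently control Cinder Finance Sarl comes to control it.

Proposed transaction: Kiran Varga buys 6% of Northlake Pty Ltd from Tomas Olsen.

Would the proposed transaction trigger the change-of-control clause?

No

The purchase adds only to Kiran's holdings (Tomas's stake shrinks), so Kiran is the only person who could newly come to control Cinder.
Kiran holds 60% of Caldera, so Kiran controls Caldera.
Neither Kiran nor any entity Kiran controls holds any voting interest in Cinder.
So before the transaction, Kiran does not control Cinder.
After the purchase, Kiran's direct stake in Northlake rises to 43% + 6% = 49%, and Tomas's stake falls to 31%.
Kiran's side now holds 49% of Northlake, not ≥ 50%, so Kiran still does not control Northlake.
After the transaction, neither Kiran nor any entity Kiran controls holds a voting interest in Cinder, so Kiran still does not control it.
No new person acquires control, so the clause is not triggered.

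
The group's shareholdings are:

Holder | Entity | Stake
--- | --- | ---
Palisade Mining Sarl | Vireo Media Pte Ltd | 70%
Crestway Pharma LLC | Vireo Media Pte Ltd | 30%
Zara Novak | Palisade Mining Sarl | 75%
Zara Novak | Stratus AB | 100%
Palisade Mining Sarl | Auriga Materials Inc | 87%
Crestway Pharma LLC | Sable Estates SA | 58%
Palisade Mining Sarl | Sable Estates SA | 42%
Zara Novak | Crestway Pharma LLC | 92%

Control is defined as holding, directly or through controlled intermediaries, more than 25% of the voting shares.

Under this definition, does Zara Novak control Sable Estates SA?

Zara holds 92% of Crestway, so Zara controls Crestway.
Zara holds 75% of Palisade, so Zara controls Palisade.
Palisade and Crestway together hold 42% + 58% = 100% of Sable, so Zara controls Sable.

Yes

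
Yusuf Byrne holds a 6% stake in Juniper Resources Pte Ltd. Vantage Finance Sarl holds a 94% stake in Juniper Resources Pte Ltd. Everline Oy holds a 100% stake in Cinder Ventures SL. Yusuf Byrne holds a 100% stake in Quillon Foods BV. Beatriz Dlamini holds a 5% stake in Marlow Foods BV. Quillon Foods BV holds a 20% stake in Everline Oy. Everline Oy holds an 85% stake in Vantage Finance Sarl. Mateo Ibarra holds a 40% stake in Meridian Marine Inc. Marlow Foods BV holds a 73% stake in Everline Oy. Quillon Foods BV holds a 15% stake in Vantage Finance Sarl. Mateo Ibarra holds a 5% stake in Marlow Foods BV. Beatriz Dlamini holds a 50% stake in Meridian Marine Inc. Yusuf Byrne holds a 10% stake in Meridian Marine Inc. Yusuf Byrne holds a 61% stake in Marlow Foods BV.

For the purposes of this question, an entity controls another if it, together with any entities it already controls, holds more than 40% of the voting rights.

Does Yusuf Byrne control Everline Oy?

Yes

Yusuf holds 100% of Quillon, so Yusuf controls Quillon.
Yusuf holds 61% of Marlow, so Yusuf controls Marlow.
Marlow and Quillon together hold 73% + 20% = 93% of Everline, so Yusuf controls Everline.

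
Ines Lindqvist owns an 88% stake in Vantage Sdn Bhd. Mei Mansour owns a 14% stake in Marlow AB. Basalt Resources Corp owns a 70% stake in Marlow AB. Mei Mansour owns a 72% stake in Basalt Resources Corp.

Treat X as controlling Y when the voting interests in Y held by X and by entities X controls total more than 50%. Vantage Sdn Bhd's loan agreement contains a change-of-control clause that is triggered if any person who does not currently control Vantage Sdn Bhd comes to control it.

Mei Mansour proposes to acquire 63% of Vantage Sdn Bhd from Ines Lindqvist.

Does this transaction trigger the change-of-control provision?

The purchase adds only to Mei's holdings (Ines's stake shrinks), so Mei is the only person who could newly come to control Vantage.
Mei holds 72% of Basalt, so Mei controls Basalt.
Mei and Basalt together hold 14% + 70% = 84% of Marlow, so Mei controls Marlow.
Neither Mei nor any entity Mei controls holds any voting interest in Vantage.
So before the transaction, Mei does not control Vantage.
After the purchase, Mei holds 63% of Vantage directly, and Ines's stake falls to 25%.
Mei holds 63% of Vantage, so Mei controls Vantage.
Mei did not control Vantage before and does after, so the clause is triggered.

Yes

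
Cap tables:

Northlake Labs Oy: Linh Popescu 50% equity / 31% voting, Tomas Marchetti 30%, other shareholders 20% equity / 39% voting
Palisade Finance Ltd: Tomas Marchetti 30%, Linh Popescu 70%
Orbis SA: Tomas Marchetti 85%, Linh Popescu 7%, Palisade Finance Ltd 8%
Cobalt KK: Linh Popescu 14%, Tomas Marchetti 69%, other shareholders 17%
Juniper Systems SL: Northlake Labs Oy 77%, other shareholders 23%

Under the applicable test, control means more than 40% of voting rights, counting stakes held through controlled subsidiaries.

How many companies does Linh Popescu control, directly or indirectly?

Linh holds 70% of Palisade, so Linh controls Palisade.
No other company's threshold is met.
Linh controls 1 company.

1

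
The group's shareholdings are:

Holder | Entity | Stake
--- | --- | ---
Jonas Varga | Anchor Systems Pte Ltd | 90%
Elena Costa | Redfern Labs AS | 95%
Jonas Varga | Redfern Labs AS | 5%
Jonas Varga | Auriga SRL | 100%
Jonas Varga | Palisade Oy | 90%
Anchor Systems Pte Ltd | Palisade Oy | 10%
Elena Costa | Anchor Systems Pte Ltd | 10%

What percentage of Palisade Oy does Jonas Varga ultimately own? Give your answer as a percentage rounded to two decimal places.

Jonas reaches Palisade along 2 paths.
Via Anchor: 90% × 10% = 9%.
Direct stake: 90% = 90%.
Total: 9% + 90% = 99%.
Rounded: 99.00%.

99.00%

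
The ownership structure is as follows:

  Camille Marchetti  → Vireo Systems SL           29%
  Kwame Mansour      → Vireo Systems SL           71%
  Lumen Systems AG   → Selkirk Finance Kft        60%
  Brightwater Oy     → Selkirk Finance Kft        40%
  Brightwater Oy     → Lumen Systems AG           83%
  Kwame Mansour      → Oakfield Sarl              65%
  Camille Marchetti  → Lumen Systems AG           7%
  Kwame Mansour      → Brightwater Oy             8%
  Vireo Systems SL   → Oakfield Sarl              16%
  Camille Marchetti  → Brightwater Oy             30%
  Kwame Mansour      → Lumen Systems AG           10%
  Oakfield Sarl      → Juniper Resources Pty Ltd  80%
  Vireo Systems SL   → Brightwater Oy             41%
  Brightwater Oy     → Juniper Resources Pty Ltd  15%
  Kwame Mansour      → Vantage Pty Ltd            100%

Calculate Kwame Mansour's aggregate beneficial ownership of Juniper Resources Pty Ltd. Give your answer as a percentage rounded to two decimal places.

66.65%

Kwame reaches Juniper along 4 paths.
Via Vireo → Brightwater: 71% × 41% × 15% = 4.3665%.
Via Brightwater: 8% × 15% = 1.2%.
Via Vireo → Oakfield: 71% × 16% × 80% = 9.088%.
Via Oakfield: 65% × 80% = 52%.
Total: 4.3665% + 1.2% + 9.088% + 52% = 66.6545%.
Rounded: 66.65%.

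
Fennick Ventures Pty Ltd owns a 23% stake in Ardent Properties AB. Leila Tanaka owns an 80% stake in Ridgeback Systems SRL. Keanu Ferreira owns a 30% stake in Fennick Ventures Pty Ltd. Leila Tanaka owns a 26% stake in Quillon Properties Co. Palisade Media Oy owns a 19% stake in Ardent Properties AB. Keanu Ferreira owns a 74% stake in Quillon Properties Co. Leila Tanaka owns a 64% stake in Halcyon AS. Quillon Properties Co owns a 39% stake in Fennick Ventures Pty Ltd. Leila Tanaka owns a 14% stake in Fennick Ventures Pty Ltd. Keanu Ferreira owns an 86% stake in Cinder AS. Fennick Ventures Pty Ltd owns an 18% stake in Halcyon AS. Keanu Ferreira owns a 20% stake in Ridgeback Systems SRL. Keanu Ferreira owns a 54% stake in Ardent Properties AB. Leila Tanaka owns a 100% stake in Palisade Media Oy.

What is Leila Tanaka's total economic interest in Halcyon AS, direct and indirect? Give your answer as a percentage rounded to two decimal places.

68.35%

Leila reaches Halcyon along 3 paths.
Direct stake: 64% = 64%.
Via Fennick: 14% × 18% = 2.52%.
Via Quillon → Fennick: 26% × 39% × 18% = 1.8252%.
Total: 64% + 2.52% + 1.8252% = 68.3452%.
Rounded: 68.35%.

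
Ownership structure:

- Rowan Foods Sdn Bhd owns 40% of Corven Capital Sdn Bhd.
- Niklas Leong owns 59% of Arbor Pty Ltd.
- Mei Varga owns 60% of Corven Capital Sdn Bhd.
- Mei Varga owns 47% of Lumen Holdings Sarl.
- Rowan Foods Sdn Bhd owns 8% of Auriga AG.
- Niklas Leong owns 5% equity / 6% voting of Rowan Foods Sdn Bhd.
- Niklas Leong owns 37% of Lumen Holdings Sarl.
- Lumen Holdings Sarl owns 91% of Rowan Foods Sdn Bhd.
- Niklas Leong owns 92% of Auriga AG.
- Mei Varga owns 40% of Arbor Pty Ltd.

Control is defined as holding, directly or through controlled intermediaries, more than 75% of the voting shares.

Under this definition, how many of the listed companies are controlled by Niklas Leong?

1

Niklas holds 92% of Auriga, so Niklas controls Auriga.
No other company's threshold is met.
Niklas controls 1 company.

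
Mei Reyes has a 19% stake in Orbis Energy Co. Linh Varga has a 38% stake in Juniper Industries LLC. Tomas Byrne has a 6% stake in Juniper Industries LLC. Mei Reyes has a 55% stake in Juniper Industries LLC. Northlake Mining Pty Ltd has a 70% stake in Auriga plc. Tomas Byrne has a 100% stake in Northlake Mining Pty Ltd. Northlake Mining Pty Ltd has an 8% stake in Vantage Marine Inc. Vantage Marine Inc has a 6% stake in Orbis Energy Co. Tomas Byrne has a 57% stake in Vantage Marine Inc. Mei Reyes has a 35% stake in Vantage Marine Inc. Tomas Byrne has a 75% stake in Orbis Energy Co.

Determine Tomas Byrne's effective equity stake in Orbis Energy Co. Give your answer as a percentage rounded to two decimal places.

78.90%

Tomas reaches Orbis along 3 paths.
Via Vantage: 57% × 6% = 3.42%.
Via Northlake → Vantage: 100% × 8% × 6% = 0.48%.
Direct stake: 75% = 75%.
Total: 3.42% + 0.48% + 75% = 78.9%.
Rounded: 78.90%.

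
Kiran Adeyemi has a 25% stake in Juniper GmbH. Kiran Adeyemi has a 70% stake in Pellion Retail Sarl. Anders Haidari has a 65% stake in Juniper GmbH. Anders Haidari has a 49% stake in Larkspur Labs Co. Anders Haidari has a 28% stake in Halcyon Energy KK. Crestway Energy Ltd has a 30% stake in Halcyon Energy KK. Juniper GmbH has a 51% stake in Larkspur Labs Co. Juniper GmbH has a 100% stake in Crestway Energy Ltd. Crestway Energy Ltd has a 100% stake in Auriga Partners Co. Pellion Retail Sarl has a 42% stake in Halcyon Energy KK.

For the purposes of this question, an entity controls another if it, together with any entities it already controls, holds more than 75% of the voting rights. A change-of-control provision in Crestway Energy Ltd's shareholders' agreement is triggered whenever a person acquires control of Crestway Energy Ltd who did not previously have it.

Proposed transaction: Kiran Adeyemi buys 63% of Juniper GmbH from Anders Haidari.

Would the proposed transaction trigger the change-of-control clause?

The purchase adds only to Kiran's holdings (Anders's stake shrinks), so Kiran is the only person who could newly come to control Crestway.
Kiran's largest direct stake is 70% in Pellion, which does not meet the threshold, so Kiran controls no company.
Neither Kiran nor any entity Kiran controls holds any voting interest in Crestway.
So before the transaction, Kiran does not control Crestway.
After the purchase, Kiran's direct stake in Juniper rises to 25% + 63% = 88%, and Anders's stake falls to 2%.
Kiran holds 88% of Juniper, so Kiran controls Juniper.
Juniper holds 100% of Crestway, so Kiran controls Crestway.
Kiran did not control Crestway before and does after, so the clause is triggered.

Yes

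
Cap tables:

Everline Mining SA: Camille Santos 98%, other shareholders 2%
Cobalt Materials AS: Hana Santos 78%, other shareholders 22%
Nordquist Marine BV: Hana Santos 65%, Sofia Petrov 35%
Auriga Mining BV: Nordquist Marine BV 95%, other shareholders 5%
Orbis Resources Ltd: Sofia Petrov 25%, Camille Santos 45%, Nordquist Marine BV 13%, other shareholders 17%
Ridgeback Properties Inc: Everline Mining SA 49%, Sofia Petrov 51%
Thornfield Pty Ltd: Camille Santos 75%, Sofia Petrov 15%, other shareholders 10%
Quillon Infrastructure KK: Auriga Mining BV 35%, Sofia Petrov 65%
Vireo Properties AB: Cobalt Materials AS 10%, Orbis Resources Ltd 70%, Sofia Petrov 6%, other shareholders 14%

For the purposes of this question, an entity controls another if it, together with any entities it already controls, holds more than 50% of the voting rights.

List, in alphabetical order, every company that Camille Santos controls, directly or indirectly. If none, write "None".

Everline Mining SA, Thornfield Pty Ltd

Camille holds 98% of Everline, so Camille controls Everline.
Camille holds 75% of Thornfield, so Camille controls Thornfield.
No other company's threshold is met.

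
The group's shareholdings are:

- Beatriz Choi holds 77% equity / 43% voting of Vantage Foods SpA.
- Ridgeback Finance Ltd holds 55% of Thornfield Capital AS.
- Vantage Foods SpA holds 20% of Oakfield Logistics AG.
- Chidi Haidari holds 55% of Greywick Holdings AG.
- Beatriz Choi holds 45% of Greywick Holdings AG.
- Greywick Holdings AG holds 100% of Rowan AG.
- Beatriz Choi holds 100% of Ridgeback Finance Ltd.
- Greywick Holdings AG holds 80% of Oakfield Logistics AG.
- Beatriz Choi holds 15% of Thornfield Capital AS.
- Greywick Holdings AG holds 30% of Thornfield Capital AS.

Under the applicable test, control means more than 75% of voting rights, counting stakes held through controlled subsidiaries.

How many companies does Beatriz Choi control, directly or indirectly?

1

Beatriz holds 100% of Ridgeback, so Beatriz controls Ridgeback.
No other company's threshold is met.
Beatriz controls 1 company.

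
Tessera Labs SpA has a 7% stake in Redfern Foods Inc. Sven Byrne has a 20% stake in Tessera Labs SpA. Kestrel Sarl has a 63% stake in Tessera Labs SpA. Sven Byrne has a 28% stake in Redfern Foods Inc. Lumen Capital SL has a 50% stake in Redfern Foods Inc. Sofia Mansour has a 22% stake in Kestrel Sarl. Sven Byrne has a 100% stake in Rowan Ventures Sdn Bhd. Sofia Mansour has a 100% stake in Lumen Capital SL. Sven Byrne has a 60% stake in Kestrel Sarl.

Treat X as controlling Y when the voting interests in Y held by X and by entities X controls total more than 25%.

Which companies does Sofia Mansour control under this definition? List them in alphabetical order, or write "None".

Lumen Capital SL, Redfern Foods Inc

Sofia holds 100% of Lumen, so Sofia controls Lumen.
Lumen holds 50% of Redfern, so Sofia controls Redfern.
No other company's threshold is met.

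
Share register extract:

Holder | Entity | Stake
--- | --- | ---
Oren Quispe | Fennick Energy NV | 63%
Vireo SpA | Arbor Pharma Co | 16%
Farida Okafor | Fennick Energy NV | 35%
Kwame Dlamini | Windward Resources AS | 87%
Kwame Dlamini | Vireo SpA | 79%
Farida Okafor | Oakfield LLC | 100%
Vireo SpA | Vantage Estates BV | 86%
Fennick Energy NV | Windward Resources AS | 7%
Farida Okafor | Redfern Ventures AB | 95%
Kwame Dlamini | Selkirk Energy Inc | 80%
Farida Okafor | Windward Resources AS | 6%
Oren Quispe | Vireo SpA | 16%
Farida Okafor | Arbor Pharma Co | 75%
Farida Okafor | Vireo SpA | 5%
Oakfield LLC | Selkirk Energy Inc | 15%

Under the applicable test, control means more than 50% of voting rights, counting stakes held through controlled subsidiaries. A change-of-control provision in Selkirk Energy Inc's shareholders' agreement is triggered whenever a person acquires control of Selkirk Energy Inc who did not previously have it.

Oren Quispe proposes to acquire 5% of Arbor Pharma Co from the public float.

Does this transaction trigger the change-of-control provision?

No

The purchase changes only Oren's holdings, so Oren is the only person who could newly come to control Selkirk.
Oren holds 63% of Fennick, so Oren controls Fennick.
Neither Oren nor any entity Oren controls holds any voting interest in Selkirk.
So before the transaction, Oren does not control Selkirk.
After the purchase, Oren holds 5% of Arbor directly.
Oren's side now holds 5% of Arbor, not > 50%, so Oren still does not control Arbor.
After the transaction, neither Oren nor any entity Oren controls holds a voting interest in Selkirk, so Oren still does not control it.
No new person acquires control, so the clause is not triggered.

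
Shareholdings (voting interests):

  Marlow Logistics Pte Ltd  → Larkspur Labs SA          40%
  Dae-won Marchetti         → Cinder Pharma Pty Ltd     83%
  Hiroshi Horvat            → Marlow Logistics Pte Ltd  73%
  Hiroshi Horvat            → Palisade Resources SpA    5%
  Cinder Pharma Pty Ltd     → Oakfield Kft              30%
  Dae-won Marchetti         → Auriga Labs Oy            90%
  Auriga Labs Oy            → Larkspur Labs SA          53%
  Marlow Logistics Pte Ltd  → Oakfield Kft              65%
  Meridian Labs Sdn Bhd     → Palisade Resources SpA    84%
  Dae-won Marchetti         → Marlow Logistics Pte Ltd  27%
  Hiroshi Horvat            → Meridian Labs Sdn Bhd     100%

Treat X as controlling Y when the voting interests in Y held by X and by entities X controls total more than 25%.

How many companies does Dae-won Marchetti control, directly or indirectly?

5

Dae-won holds 83% of Cinder, so Dae-won controls Cinder.
Dae-won holds 27% of Marlow, so Dae-won controls Marlow.
Dae-won holds 90% of Auriga, so Dae-won controls Auriga.
Cinder and Marlow together hold 30% + 65% = 95% of Oakfield, so Dae-won controls Oakfield.
Marlow and Auriga together hold 40% + 53% = 93% of Larkspur, so Dae-won controls Larkspur.
No other company's threshold is met.
Dae-won controls 5 companies.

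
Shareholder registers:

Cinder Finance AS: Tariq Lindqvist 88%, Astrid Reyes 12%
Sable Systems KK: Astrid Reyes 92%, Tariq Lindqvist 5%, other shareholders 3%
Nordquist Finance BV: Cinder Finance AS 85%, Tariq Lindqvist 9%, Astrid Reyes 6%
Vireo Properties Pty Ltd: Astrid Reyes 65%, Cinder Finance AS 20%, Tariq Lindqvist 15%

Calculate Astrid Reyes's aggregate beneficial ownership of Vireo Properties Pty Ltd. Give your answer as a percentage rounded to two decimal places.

67.40%

Astrid reaches Vireo along 2 paths.
Direct stake: 65% = 65%.
Via Cinder: 12% × 20% = 2.4%.
Total: 65% + 2.4% = 67.4%.
Rounded: 67.40%.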